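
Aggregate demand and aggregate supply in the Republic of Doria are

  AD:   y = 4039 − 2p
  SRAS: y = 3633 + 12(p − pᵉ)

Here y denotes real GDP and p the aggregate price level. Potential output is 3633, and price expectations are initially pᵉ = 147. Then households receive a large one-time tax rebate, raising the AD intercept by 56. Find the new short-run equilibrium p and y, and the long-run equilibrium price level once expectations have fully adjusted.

Short run: p = 159, y = 3777. Long run: p = 231.

AD shifts right: new AD is y = 4095 − 2p. With pᵉ = 147, SRAS is y = 1869 + 12p.
Short run: 4095 − 2p = 1869 + 12p gives 2226 = 14p, so p = 159 and y = 4095 − 2·159 = 3777.
y = 3777 is above potential 3633; expectations adjust and SRAS shifts left until y = 3633.
Long run: on the new AD curve, 3633 = 4095 − 2p gives p = 231.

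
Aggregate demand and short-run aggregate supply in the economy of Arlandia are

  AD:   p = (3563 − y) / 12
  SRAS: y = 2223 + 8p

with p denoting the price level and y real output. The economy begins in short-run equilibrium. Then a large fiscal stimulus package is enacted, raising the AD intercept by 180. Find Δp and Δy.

Δp = +9, Δy = +72

This is a positive demand shock: AD shifts right.
New AD: y = 3743 − 12p.
Set AD = SRAS: 3743 − 12p = 2223 + 8p, so 1520 = 20p and p = 76.
y = 3743 − 12·76 = 2831.
Initially p = 67, y = 2759, so Δp = +9 and Δy = +72.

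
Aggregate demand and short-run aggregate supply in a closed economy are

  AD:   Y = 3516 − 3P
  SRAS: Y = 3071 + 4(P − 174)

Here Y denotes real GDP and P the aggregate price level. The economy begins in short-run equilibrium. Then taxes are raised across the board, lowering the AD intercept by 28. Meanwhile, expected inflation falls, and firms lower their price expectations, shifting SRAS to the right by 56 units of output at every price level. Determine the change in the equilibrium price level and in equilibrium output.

After both shocks: AD is Y = 3488 − 3P and SRAS is Y = 2431 + 4P.
Setting them equal: 1057 = 7P, so P = 151.
Y = 3488 − 3·151 = 3035.
Initially P = 163, Y = 3027, so ΔP = -12 and ΔY = +8.

ΔP = -12, ΔY = +8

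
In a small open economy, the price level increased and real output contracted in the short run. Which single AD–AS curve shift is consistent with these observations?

P rose and Y fell. An AD shift moves P and Y in the same direction; an SRAS shift moves them in opposite directions.
Here P and Y moved in opposite directions, so the SRAS curve shifted.
Since Y fell, SRAS shifted left.

SRAS shifted left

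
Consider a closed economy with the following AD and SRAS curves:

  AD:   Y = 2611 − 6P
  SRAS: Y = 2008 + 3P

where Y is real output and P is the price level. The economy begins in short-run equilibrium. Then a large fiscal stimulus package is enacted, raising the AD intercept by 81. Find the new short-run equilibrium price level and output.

This is a positive demand shock: AD shifts right.
New AD: Y = 2692 − 6P.
Set AD = SRAS: 2692 − 6P = 2008 + 3P, so 684 = 9P and P = 76.
Y = 2692 − 6·76 = 2236.

P = 76, Y = 2236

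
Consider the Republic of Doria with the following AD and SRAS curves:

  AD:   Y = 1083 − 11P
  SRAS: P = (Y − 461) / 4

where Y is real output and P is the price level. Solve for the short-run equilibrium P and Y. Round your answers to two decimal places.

P = 41.47, Y = 626.87

Rearrange SRAS to Y = 461 + 4P.
Set AD = SRAS: 1083 − 11P = 461 + 4P, so 622 = 15P and P = 41.47.
Substituting into AD, Y = 1083 − 11P = 626.87.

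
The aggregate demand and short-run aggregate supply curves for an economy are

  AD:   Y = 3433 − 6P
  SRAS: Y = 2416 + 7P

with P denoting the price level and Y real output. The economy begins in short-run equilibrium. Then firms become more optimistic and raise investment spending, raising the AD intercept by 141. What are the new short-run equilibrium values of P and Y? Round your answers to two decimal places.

P = 89.08, Y = 3039.54

This is a positive demand shock: AD shifts right.
New AD: Y = 3574 − 6P.
Set AD = SRAS: 3574 − 6P = 2416 + 7P, so 1158 = 13P and P = 89.08.
Substituting into AD, Y = 3039.54.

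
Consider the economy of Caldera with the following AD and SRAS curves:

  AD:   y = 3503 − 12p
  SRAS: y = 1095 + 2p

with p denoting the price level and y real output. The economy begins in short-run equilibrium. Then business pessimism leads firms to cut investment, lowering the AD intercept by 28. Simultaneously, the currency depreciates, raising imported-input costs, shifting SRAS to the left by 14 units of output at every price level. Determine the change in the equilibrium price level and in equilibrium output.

After both shocks: AD is y = 3475 − 12p and SRAS is y = 1081 + 2p.
Setting them equal: 2394 = 14p, so p = 171.
y = 3475 − 12·171 = 1423.
Initially p = 172, y = 1439, so Δp = -1 and Δy = -16.

Δp = -1, Δy = -16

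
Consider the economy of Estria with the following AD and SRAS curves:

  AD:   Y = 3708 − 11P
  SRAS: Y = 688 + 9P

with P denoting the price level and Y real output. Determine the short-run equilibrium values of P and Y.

P = 151, Y = 2047

Set AD = SRAS: 3708 − 11P = 688 + 9P, so 3020 = 20P and P = 151.
Then Y = 3708 − 11·151 = 2047.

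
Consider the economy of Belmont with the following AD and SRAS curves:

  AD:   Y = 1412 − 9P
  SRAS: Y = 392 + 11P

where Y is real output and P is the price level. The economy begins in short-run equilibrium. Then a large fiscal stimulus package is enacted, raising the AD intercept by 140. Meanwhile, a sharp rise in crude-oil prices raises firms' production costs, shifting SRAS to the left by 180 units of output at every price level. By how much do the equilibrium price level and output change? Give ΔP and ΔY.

After both shocks: AD is Y = 1552 − 9P and SRAS is Y = 212 + 11P.
Setting them equal: 1340 = 20P, so P = 67.
Y = 1552 − 9·67 = 949.
Initially P = 51, Y = 953, so ΔP = +16 and ΔY = -4.

ΔP = +16, ΔY = -4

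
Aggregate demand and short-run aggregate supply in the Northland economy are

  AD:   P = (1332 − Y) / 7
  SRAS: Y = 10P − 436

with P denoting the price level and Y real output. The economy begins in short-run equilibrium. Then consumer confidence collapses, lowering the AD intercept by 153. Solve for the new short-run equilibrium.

This is a negative demand shock: AD shifts left.
New AD: Y = 1179 − 7P.
Set AD = SRAS: 1179 − 7P = 10P − 436, so 1615 = 17P and P = 95.
Y = 1179 − 7·95 = 514.

P = 95, Y = 514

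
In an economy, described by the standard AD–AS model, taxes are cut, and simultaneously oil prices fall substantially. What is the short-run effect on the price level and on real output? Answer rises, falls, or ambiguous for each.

The first event is a positive demand shock: AD shifts right, which by itself pushes P up and Y up.
The second is a favourable supply shock: SRAS shifts right, which by itself pushes P down and Y up.
The two shocks push P in opposite directions, so the effect on P is ambiguous. Both shocks push Y up, so Y rises.

Price level: ambiguous; output: rises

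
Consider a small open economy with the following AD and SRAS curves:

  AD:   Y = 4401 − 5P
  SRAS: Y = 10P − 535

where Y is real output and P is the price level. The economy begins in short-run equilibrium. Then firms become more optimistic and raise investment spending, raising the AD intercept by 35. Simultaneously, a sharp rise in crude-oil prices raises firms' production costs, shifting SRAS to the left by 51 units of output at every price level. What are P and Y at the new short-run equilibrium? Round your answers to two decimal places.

P = 334.80, Y = 2762.00

After both shocks: AD is Y = 4436 − 5P and SRAS is Y = 10P − 586.
Setting them equal: 5022 = 15P, so P = 334.80.
Substituting into AD, Y = 2762.00.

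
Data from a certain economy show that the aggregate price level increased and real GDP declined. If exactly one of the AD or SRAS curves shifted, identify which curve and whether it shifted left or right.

P rose and Y fell. An AD shift moves P and Y in the same direction; an SRAS shift moves them in opposite directions.
Here P and Y moved in opposite directions, so the SRAS curve shifted.
Since Y fell, SRAS shifted left.

SRAS shifted left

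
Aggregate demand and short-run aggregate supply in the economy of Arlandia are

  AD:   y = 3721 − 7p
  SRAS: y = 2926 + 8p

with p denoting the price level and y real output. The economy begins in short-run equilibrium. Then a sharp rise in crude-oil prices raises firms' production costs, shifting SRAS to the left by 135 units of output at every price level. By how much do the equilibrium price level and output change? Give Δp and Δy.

Δp = +9, Δy = -63

This is a negative supply shock: SRAS shifts left.
New SRAS: y = 2791 + 8p.
Set AD = SRAS: 3721 − 7p = 2791 + 8p, so 930 = 15p and p = 62.
y = 3721 − 7·62 = 3287.
Initially p = 53, y = 3350, so Δp = +9 and Δy = -63.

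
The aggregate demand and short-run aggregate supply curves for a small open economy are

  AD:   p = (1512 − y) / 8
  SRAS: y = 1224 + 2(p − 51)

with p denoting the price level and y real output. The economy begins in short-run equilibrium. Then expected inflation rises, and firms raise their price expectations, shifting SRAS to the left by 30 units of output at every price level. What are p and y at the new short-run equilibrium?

This is a negative supply shock: SRAS shifts left.
New SRAS: y = 1092 + 2p.
Set AD = SRAS: 1512 − 8p = 1092 + 2p, so 420 = 10p and p = 42.
y = 1512 − 8·42 = 1176.

p = 42, y = 1176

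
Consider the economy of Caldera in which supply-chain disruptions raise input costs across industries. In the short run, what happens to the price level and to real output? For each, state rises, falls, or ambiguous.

Price level: rises; output: falls

This is an adverse supply shock: SRAS shifts left.
Moving along the downward-sloping AD curve, P rises and Y falls.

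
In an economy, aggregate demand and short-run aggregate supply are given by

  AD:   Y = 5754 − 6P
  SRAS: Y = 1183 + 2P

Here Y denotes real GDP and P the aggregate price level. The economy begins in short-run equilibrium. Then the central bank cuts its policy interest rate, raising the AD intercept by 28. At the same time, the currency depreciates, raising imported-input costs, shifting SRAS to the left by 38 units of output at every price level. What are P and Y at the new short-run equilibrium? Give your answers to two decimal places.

After both shocks: AD is Y = 5782 − 6P and SRAS is Y = 1145 + 2P.
Setting them equal: 4637 = 8P, so P = 579.63.
Substituting into AD, Y = 2304.25.

P = 579.63, Y = 2304.25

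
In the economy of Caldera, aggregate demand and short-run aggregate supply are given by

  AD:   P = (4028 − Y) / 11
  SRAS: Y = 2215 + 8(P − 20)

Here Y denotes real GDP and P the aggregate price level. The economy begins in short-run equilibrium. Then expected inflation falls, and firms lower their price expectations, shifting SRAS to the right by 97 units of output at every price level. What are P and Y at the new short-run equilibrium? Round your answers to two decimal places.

P = 98.74, Y = 2941.89

This is a positive supply shock: SRAS shifts right.
New SRAS: Y = 2152 + 8P.
Set AD = SRAS: 4028 − 11P = 2152 + 8P, so 1876 = 19P and P = 98.74.
Substituting into AD, Y = 2941.89.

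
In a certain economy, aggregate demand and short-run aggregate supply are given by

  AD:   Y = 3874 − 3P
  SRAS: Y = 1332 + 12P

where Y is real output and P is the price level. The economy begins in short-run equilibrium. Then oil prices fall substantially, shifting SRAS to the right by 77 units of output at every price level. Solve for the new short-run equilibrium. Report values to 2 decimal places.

This is a positive supply shock: SRAS shifts right.
New SRAS: Y = 1409 + 12P.
Set AD = SRAS: 3874 − 3P = 1409 + 12P, so 2465 = 15P and P = 164.33.
Substituting into AD, Y = 3381.00.

P = 164.33, Y = 3381.00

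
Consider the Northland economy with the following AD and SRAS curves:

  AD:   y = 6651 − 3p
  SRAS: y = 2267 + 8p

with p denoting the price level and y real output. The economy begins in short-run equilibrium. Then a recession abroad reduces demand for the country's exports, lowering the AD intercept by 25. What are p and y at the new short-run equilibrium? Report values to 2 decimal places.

This is a negative demand shock: AD shifts left.
New AD: y = 6626 − 3p.
Set AD = SRAS: 6626 − 3p = 2267 + 8p, so 4359 = 11p and p = 396.27.
Substituting into AD, y = 5437.18.

p = 396.27, y = 5437.18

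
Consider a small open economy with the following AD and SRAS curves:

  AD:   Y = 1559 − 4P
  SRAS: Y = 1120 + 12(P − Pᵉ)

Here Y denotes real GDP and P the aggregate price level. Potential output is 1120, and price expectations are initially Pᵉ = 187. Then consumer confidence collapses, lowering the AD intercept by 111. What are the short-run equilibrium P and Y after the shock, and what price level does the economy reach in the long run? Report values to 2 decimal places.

Short run: P = 160.75, Y = 805.00. Long run: P = 82.00.

AD shifts left: new AD is Y = 1448 − 4P. With Pᵉ = 187, SRAS is Y = 12P − 1124.
Short run: 1448 − 4P = 12P − 1124 gives 2572 = 16P, so P = 160.75 and Y = 1448 − 4P = 805.00.
Y = 805.00 is below potential 1120; expectations adjust and SRAS shifts right until Y = 1120.
Long run: on the new AD curve, 1120 = 1448 − 4P gives P = 82.00.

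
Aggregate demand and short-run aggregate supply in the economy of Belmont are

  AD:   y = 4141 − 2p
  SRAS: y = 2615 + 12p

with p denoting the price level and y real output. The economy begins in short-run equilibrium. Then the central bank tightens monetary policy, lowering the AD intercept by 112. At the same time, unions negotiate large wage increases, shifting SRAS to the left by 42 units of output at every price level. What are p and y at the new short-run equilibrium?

After both shocks: AD is y = 4029 − 2p and SRAS is y = 2573 + 12p.
Setting them equal: 1456 = 14p, so p = 104.
y = 4029 − 2·104 = 3821.

p = 104, y = 3821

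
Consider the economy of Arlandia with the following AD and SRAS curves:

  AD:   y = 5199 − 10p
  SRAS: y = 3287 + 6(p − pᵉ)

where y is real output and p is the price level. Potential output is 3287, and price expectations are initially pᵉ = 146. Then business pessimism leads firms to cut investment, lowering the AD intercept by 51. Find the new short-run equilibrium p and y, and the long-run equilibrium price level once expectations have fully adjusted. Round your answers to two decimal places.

Short run: p = 171.06, y = 3437.38. Long run: p = 186.10.

AD shifts left: new AD is y = 5148 − 10p. With pᵉ = 146, SRAS is y = 2411 + 6p.
Short run: 5148 − 10p = 2411 + 6p gives 2737 = 16p, so p = 171.06 and y = 5148 − 10p = 3437.38.
y = 3437.38 is above potential 3287; expectations adjust and SRAS shifts left until y = 3287.
Long run: on the new AD curve, 3287 = 5148 − 10p gives p = 186.10.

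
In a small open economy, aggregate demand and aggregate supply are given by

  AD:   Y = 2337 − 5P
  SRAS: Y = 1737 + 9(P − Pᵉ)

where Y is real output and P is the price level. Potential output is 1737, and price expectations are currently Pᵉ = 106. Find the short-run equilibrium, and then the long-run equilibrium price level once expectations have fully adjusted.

Short run: P = 111, Y = 1782. Long run: P = 120.

Short run: with Pᵉ = 106, SRAS is Y = 783 + 9P. Setting AD = SRAS gives 1554 = 14P, so P = 111 and Y = 2337 − 5·111 = 1782.
Output 1782 is above potential 1737, so over time expected prices rise and SRAS shifts left until Y returns to 1737.
Long run: Y = 1737 on the AD curve gives 1737 = 2337 − 5P, so P = 120.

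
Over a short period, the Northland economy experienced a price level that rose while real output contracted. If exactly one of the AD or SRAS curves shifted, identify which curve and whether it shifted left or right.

P rose and Y fell. An AD shift moves P and Y in the same direction; an SRAS shift moves them in opposite directions.
Here P and Y moved in opposite directions, so the SRAS curve shifted.
Since Y fell, SRAS shifted left.

SRAS shifted left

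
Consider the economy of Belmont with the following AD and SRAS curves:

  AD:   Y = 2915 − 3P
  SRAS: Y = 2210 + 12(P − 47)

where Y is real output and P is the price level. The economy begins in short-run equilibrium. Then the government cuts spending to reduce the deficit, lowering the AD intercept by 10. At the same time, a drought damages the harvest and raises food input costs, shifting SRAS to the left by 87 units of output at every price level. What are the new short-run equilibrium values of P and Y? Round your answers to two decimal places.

P = 89.73, Y = 2635.80

After both shocks: AD is Y = 2905 − 3P and SRAS is Y = 1559 + 12P.
Setting them equal: 1346 = 15P, so P = 89.73.
Substituting into AD, Y = 2635.80.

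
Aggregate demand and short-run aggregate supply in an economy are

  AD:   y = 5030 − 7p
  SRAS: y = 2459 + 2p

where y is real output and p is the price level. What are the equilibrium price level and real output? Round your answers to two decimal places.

p = 285.67, y = 3030.33

Set AD = SRAS: 5030 − 7p = 2459 + 2p, so 2571 = 9p and p = 285.67.
Substituting into AD, y = 5030 − 7p = 3030.33.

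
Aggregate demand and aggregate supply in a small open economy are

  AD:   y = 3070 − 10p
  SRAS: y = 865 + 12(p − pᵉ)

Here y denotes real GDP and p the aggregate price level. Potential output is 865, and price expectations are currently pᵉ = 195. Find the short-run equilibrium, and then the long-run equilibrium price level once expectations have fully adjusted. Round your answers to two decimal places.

Short run: with pᵉ = 195, SRAS is y = 12p − 1475. Setting AD = SRAS gives 4545 = 22p, so p = 206.59 and y = 3070 − 10p = 1004.09.
Output 1004.09 is above potential 865, so over time expected prices rise and SRAS shifts left until y returns to 865.
Long run: y = 865 on the AD curve gives 865 = 3070 − 10p, so p = 220.50.

Short run: p = 206.59, y = 1004.09. Long run: p = 220.50.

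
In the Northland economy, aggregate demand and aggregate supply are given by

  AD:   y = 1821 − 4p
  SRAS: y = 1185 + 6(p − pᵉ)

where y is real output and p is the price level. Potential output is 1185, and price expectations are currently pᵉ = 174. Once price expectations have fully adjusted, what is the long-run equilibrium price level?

Long-run p = 159

Short run: with pᵉ = 174, SRAS is y = 141 + 6p. Setting AD = SRAS gives 1680 = 10p, so p = 168 and y = 1821 − 4·168 = 1149.
Output 1149 is below potential 1185, so over time expected prices fall and SRAS shifts right until y returns to 1185.
Long run: y = 1185 on the AD curve gives 1185 = 1821 − 4p, so p = 159.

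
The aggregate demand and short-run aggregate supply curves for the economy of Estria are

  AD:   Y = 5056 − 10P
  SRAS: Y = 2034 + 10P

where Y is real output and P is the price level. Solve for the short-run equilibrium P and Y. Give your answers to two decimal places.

P = 151.10, Y = 3545.00

Set AD = SRAS: 5056 − 10P = 2034 + 10P, so 3022 = 20P and P = 151.10.
Substituting into AD, Y = 5056 − 10P = 3545.00.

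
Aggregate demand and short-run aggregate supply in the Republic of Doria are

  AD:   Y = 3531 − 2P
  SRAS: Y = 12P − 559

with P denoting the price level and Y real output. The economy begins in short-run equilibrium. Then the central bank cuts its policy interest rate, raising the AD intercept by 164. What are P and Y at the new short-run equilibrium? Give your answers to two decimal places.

P = 303.86, Y = 3087.29

This is a positive demand shock: AD shifts right.
New AD: Y = 3695 − 2P.
Set AD = SRAS: 3695 − 2P = 12P − 559, so 4254 = 14P and P = 303.86.
Substituting into AD, Y = 3087.29.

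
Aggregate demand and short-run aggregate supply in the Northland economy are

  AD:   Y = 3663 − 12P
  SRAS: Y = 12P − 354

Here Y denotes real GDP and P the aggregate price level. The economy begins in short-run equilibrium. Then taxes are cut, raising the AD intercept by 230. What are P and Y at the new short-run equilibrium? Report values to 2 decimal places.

P = 176.96, Y = 1769.50

This is a positive demand shock: AD shifts right.
New AD: Y = 3893 − 12P.
Set AD = SRAS: 3893 − 12P = 12P − 354, so 4247 = 24P and P = 176.96.
Substituting into AD, Y = 1769.50.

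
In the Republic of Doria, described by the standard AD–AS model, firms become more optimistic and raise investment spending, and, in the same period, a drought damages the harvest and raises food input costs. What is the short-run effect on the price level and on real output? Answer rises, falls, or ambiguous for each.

The first event is a positive demand shock: AD shifts right, which by itself pushes P up and Y up.
The second is an adverse supply shock: SRAS shifts left, which by itself pushes P up and Y down.
Both shocks push P up, so P rises. The two shocks push Y in opposite directions, so the effect on Y is ambiguous.

Price level: rises; output: ambiguous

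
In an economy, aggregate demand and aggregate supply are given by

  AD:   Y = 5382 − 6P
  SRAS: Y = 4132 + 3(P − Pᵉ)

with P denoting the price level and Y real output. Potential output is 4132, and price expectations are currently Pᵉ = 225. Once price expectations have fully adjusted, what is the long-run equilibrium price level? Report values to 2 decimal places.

Short run: with Pᵉ = 225, SRAS is Y = 3457 + 3P. Setting AD = SRAS gives 1925 = 9P, so P = 213.89 and Y = 5382 − 6P = 4098.67.
Output 4098.67 is below potential 4132, so over time expected prices fall and SRAS shifts right until Y returns to 4132.
Long run: Y = 4132 on the AD curve gives 4132 = 5382 − 6P, so P = 208.33.

Long-run P = 208.33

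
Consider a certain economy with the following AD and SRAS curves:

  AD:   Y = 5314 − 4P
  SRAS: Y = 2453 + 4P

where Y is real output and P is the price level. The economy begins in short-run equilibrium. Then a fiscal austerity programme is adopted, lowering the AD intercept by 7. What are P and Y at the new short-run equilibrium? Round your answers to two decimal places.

P = 356.75, Y = 3880.00

This is a negative demand shock: AD shifts left.
New AD: Y = 5307 − 4P.
Set AD = SRAS: 5307 − 4P = 2453 + 4P, so 2854 = 8P and P = 356.75.
Substituting into AD, Y = 3880.00.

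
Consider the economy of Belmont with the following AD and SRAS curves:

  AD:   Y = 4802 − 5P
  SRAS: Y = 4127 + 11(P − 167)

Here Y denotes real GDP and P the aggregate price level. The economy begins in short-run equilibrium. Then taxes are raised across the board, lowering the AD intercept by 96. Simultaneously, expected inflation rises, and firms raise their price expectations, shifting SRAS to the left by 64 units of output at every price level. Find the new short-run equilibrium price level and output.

After both shocks: AD is Y = 4706 − 5P and SRAS is Y = 2226 + 11P.
Setting them equal: 2480 = 16P, so P = 155.
Y = 4706 − 5·155 = 3931.

P = 155, Y = 3931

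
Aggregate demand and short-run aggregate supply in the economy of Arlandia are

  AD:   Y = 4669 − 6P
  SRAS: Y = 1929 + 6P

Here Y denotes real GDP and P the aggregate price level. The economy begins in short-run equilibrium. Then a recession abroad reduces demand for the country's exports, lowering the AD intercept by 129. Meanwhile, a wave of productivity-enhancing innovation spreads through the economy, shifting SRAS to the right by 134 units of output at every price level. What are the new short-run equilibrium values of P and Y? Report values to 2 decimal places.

After both shocks: AD is Y = 4540 − 6P and SRAS is Y = 2063 + 6P.
Setting them equal: 2477 = 12P, so P = 206.42.
Substituting into AD, Y = 3301.50.

P = 206.42, Y = 3301.50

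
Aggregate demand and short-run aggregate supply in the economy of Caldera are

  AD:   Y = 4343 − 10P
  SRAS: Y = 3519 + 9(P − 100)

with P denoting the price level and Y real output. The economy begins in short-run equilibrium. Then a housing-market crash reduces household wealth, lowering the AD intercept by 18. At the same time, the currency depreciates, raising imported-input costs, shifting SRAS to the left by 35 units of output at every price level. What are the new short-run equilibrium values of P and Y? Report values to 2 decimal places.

After both shocks: AD is Y = 4325 − 10P and SRAS is Y = 2584 + 9P.
Setting them equal: 1741 = 19P, so P = 91.63.
Substituting into AD, Y = 3408.68.

P = 91.63, Y = 3408.68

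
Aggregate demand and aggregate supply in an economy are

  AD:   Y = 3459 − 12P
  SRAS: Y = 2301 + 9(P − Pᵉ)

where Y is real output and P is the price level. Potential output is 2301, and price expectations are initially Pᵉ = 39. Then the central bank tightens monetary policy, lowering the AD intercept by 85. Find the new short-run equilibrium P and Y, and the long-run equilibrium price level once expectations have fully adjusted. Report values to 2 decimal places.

Short run: P = 67.81, Y = 2560.29. Long run: P = 89.42.

AD shifts left: new AD is Y = 3374 − 12P. With Pᵉ = 39, SRAS is Y = 1950 + 9P.
Short run: 3374 − 12P = 1950 + 9P gives 1424 = 21P, so P = 67.81 and Y = 3374 − 12P = 2560.29.
Y = 2560.29 is above potential 2301; expectations adjust and SRAS shifts left until Y = 2301.
Long run: on the new AD curve, 2301 = 3374 − 12P gives P = 89.42.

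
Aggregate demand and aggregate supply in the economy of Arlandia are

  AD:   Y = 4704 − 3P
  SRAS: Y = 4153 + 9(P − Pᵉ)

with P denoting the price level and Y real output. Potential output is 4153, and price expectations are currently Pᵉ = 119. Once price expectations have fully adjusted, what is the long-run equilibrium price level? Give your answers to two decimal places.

Long-run P = 183.67

Short run: with Pᵉ = 119, SRAS is Y = 3082 + 9P. Setting AD = SRAS gives 1622 = 12P, so P = 135.17 and Y = 4704 − 3P = 4298.50.
Output 4298.50 is above potential 4153, so over time expected prices rise and SRAS shifts left until Y returns to 4153.
Long run: Y = 4153 on the AD curve gives 4153 = 4704 − 3P, so P = 183.67.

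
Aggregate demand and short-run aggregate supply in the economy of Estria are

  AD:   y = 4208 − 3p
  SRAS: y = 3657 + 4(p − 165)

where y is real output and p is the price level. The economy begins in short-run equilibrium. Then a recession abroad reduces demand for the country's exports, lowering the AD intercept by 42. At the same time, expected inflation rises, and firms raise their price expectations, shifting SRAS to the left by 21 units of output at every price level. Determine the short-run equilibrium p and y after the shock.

p = 170, y = 3656

After both shocks: AD is y = 4166 − 3p and SRAS is y = 2976 + 4p.
Setting them equal: 1190 = 7p, so p = 170.
y = 4166 − 3·170 = 3656.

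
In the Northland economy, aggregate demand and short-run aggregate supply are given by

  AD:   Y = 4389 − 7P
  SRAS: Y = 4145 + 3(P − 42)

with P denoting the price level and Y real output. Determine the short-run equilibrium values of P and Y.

Write SRAS as Y = 4145 + 3P − 126 = 4019 + 3P.
Set AD = SRAS: 4389 − 7P = 4019 + 3P, so 370 = 10P and P = 37.
Then Y = 4389 − 7·37 = 4130.

P = 37, Y = 4130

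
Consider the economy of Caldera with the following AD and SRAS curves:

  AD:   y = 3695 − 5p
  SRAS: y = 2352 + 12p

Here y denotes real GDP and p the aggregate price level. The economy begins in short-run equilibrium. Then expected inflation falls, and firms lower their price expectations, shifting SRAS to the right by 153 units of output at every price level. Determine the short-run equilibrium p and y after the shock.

This is a positive supply shock: SRAS shifts right.
New SRAS: y = 2505 + 12p.
Set AD = SRAS: 3695 − 5p = 2505 + 12p, so 1190 = 17p and p = 70.
y = 3695 − 5·70 = 3345.

p = 70, y = 3345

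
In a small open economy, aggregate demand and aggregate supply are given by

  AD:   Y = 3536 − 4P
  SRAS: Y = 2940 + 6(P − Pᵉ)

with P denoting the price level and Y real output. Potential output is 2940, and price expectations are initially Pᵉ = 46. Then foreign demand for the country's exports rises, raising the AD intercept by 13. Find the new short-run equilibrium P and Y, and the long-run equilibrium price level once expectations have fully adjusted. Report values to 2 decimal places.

AD shifts right: new AD is Y = 3549 − 4P. With Pᵉ = 46, SRAS is Y = 2664 + 6P.
Short run: 3549 − 4P = 2664 + 6P gives 885 = 10P, so P = 88.50 and Y = 3549 − 4P = 3195.00.
Y = 3195.00 is above potential 2940; expectations adjust and SRAS shifts left until Y = 2940.
Long run: on the new AD curve, 2940 = 3549 − 4P gives P = 152.25.

Short run: P = 88.50, Y = 3195.00. Long run: P = 152.25.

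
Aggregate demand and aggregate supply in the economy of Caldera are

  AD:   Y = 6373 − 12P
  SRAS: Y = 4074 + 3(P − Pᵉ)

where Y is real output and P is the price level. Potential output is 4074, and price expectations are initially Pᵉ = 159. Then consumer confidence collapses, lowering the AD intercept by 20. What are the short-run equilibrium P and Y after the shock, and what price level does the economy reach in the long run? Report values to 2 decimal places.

AD shifts left: new AD is Y = 6353 − 12P. With Pᵉ = 159, SRAS is Y = 3597 + 3P.
Short run: 6353 − 12P = 3597 + 3P gives 2756 = 15P, so P = 183.73 and Y = 6353 − 12P = 4148.20.
Y = 4148.20 is above potential 4074; expectations adjust and SRAS shifts left until Y = 4074.
Long run: on the new AD curve, 4074 = 6353 − 12P gives P = 189.92.

Short run: P = 183.73, Y = 4148.20. Long run: P = 189.92.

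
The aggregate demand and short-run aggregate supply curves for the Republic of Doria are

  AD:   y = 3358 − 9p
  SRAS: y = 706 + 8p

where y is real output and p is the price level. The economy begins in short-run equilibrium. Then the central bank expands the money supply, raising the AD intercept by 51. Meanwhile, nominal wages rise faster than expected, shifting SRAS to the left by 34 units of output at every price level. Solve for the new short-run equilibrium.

p = 161, y = 1960

After both shocks: AD is y = 3409 − 9p and SRAS is y = 672 + 8p.
Setting them equal: 2737 = 17p, so p = 161.
y = 3409 − 9·161 = 1960.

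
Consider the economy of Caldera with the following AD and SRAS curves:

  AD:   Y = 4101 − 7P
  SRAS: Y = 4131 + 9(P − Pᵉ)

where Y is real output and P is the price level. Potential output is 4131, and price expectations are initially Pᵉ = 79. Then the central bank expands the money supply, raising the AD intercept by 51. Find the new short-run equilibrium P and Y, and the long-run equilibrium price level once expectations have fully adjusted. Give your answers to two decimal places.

AD shifts right: new AD is Y = 4152 − 7P. With Pᵉ = 79, SRAS is Y = 3420 + 9P.
Short run: 4152 − 7P = 3420 + 9P gives 732 = 16P, so P = 45.75 and Y = 4152 − 7P = 3831.75.
Y = 3831.75 is below potential 4131; expectations adjust and SRAS shifts right until Y = 4131.
Long run: on the new AD curve, 4131 = 4152 − 7P gives P = 3.00.

Short run: P = 45.75, Y = 3831.75. Long run: P = 3.00.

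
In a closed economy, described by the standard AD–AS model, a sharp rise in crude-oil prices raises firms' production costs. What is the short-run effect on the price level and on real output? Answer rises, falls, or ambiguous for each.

Price level: rises; output: falls

This is an adverse supply shock: SRAS shifts left.
Moving along the downward-sloping AD curve, P rises and Y falls.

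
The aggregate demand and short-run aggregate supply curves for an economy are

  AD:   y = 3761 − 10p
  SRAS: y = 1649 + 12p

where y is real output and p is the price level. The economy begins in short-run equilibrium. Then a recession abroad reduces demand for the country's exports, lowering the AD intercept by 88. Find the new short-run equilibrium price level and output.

p = 92, y = 2753

This is a negative demand shock: AD shifts left.
New AD: y = 3673 − 10p.
Set AD = SRAS: 3673 − 10p = 1649 + 12p, so 2024 = 22p and p = 92.
y = 3673 − 10·92 = 2753.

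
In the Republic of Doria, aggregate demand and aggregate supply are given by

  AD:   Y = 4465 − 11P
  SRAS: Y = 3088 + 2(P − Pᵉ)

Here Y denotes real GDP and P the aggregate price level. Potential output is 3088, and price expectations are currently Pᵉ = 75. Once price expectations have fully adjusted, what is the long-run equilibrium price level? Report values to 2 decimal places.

Short run: with Pᵉ = 75, SRAS is Y = 2938 + 2P. Setting AD = SRAS gives 1527 = 13P, so P = 117.46 and Y = 4465 − 11P = 3172.92.
Output 3172.92 is above potential 3088, so over time expected prices rise and SRAS shifts left until Y returns to 3088.
Long run: Y = 3088 on the AD curve gives 3088 = 4465 − 11P, so P = 125.18.

Long-run P = 125.18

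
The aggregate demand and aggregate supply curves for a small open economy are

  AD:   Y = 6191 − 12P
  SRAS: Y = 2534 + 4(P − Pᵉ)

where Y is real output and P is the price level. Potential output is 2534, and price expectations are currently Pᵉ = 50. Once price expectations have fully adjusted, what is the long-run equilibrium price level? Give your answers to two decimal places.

Short run: with Pᵉ = 50, SRAS is Y = 2334 + 4P. Setting AD = SRAS gives 3857 = 16P, so P = 241.06 and Y = 6191 − 12P = 3298.25.
Output 3298.25 is above potential 2534, so over time expected prices rise and SRAS shifts left until Y returns to 2534.
Long run: Y = 2534 on the AD curve gives 2534 = 6191 − 12P, so P = 304.75.

Long-run P = 304.75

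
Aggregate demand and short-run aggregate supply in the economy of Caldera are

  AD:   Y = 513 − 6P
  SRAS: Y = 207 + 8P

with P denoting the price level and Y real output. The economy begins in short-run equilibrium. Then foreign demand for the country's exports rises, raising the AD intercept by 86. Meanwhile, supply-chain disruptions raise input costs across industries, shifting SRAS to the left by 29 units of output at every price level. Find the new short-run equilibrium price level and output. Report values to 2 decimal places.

P = 30.07, Y = 418.57

After both shocks: AD is Y = 599 − 6P and SRAS is Y = 178 + 8P.
Setting them equal: 421 = 14P, so P = 30.07.
Substituting into AD, Y = 418.57.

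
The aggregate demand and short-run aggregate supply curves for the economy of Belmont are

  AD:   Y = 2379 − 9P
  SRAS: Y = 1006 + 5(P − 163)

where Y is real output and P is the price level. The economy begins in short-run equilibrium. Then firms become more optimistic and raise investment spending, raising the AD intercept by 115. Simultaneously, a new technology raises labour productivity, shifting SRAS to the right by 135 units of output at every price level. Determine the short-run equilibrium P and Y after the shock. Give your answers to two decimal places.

P = 154.86, Y = 1100.29

After both shocks: AD is Y = 2494 − 9P and SRAS is Y = 326 + 5P.
Setting them equal: 2168 = 14P, so P = 154.86.
Substituting into AD, Y = 1100.29.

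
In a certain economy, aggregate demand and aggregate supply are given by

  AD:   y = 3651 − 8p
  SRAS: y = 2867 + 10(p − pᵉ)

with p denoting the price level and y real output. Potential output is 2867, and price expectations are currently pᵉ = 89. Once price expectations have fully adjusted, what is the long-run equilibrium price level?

Long-run p = 98

Short run: with pᵉ = 89, SRAS is y = 1977 + 10p. Setting AD = SRAS gives 1674 = 18p, so p = 93 and y = 3651 − 8·93 = 2907.
Output 2907 is above potential 2867, so over time expected prices rise and SRAS shifts left until y returns to 2867.
Long run: y = 2867 on the AD curve gives 2867 = 3651 − 8p, so p = 98.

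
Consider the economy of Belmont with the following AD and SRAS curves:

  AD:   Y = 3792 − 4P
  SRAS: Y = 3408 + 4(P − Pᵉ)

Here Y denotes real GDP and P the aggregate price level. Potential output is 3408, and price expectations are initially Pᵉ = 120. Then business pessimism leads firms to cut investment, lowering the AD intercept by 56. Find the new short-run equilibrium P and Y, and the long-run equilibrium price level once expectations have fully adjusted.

AD shifts left: new AD is Y = 3736 − 4P. With Pᵉ = 120, SRAS is Y = 2928 + 4P.
Short run: 3736 − 4P = 2928 + 4P gives 808 = 8P, so P = 101 and Y = 3736 − 4·101 = 3332.
Y = 3332 is below potential 3408; expectations adjust and SRAS shifts right until Y = 3408.
Long run: on the new AD curve, 3408 = 3736 − 4P gives P = 82.

Short run: P = 101, Y = 3332. Long run: P = 82.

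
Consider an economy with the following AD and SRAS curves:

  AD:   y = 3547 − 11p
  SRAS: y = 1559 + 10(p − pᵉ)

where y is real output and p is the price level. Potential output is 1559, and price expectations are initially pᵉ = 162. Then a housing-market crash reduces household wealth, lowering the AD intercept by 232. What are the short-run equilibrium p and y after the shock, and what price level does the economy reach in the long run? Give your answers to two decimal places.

AD shifts left: new AD is y = 3315 − 11p. With pᵉ = 162, SRAS is y = 10p − 61.
Short run: 3315 − 11p = 10p − 61 gives 3376 = 21p, so p = 160.76 and y = 3315 − 11p = 1546.62.
y = 1546.62 is below potential 1559; expectations adjust and SRAS shifts right until y = 1559.
Long run: on the new AD curve, 1559 = 3315 − 11p gives p = 159.64.

Short run: p = 160.76, y = 1546.62. Long run: p = 159.64.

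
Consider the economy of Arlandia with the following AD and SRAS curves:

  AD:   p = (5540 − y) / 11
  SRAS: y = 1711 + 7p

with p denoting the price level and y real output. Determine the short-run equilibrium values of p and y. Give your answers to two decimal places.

p = 212.72, y = 3200.06

Rearrange AD to y = 5540 − 11p.
Set AD = SRAS: 5540 − 11p = 1711 + 7p, so 3829 = 18p and p = 212.72.
Substituting into AD, y = 5540 − 11p = 3200.06.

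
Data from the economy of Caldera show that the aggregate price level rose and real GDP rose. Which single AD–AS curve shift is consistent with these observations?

P rose and Y rose. An AD shift moves P and Y in the same direction; an SRAS shift moves them in opposite directions.
Here P and Y moved in the same direction, so the AD curve shifted.
Since Y rose, AD shifted right.

AD shifted right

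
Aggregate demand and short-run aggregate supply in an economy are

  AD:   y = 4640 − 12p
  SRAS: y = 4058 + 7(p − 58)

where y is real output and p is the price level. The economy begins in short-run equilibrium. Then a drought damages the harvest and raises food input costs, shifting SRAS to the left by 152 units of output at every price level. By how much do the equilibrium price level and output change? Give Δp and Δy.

This is a negative supply shock: SRAS shifts left.
New SRAS: y = 3500 + 7p.
Set AD = SRAS: 4640 − 12p = 3500 + 7p, so 1140 = 19p and p = 60.
y = 4640 − 12·60 = 3920.
Initially p = 52, y = 4016, so Δp = +8 and Δy = -96.

Δp = +8, Δy = -96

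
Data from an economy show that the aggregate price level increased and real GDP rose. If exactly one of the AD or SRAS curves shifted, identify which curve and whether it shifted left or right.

AD shifted right

P rose and Y rose. An AD shift moves P and Y in the same direction; an SRAS shift moves them in opposite directions.
Here P and Y moved in the same direction, so the AD curve shifted.
Since Y rose, AD shifted right.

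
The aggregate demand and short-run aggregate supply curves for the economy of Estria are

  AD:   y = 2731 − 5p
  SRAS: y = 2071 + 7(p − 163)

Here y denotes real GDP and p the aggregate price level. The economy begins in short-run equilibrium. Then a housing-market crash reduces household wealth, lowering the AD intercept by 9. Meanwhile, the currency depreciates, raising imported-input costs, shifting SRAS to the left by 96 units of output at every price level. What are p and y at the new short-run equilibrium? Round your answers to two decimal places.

p = 157.33, y = 1935.33

After both shocks: AD is y = 2722 − 5p and SRAS is y = 834 + 7p.
Setting them equal: 1888 = 12p, so p = 157.33.
Substituting into AD, y = 1935.33.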